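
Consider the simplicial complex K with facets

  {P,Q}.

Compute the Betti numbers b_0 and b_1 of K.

b_0 = 1, b_1 = 0.

We work with the vertex ordering P < Q. The simplices of K, each written with vertices in increasing order, are:

  0-simplices (2): P, Q
  1-simplices (1): PQ

giving chain groups C_0 ≅ Z^2, C_1 ≅ Z^1.

Boundary ∂_1: C_1 → C_0 maps an edge to its endpoints' difference, ∂[p,q] = q − p.
The resulting 2×1 matrix has rank 1, and its Smith normal form has invariant factors (1).

Reading off H_k = ker ∂_k / im ∂_{k+1}:

  H_0: rank C_0 − rank ∂_1 = 2 − 1 = 1, and the invariant factors of ∂_1 are all 1, so H_0 = Z.
  H_1: rank ker ∂_1 − rank ∂_2 = (1 − 1) − 0 = 0, and there is no ∂_2, so H_1 = 0.

(K is a triangulation of the 1-simplex.)

Hence the Betti numbers are b_0 = 1, b_1 = 0.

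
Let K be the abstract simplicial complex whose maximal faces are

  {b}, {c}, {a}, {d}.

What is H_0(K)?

H_0 = Z^4.

Take the total order a < b < c < d on the vertex set. Then K (dimension 0) consists of the simplices:

  0-simplices (4): a, b, c, d

Hence C_0 ≅ Z^4.

Reading off H_k = ker ∂_k / im ∂_{k+1}:

  H_0: rank C_0 − rank ∂_1 = 4 − 0 = 4, and there is no ∂_1, so H_0 = Z^4.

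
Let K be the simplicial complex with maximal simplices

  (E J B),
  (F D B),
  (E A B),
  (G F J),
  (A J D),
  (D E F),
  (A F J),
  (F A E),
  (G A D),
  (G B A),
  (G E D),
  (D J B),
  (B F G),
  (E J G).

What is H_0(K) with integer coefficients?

H_0 ≅ Z.

K has 7 vertices, 21 edges, 14 triangles.
rank ∂_0 = 0, rank ∂_1 = 6 ⇒ b_0 = 7 − 0 − 6 = 1; all invariant factors of ∂_1 are 1 so no torsion. So H_0 = Z.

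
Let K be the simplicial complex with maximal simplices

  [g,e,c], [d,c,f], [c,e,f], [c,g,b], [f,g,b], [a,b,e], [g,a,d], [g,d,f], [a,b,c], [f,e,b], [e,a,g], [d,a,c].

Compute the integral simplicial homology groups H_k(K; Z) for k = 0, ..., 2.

H_0 ≅ Z,  H_1 ≅ Z/2,  H_2 = 0.

Fix the vertex order a < b < c < d < e < f < g and write every simplex with vertices in increasing order. Then dim K = 2 and the simplices of K are:

  0-simplices (7): a, b, c, d, e, f, g
  1-simplices (18): ab, ac, ad, ae, ag, bc, be, bf, bg, cd, ce, cf, cg, df, dg, ef, eg, fg
  2-simplices (12): abc, abe, acd, adg, aeg, bcg, bef, bfg, cdf, cef, ceg, dfg

so the chain groups are C_0 ≅ Z^7, C_1 ≅ Z^18, C_2 ≅ Z^12.

Boundary ∂_1: C_1 → C_0 is given by ∂[p,q] = [q] − [p]. For instance
  ∂df = f − d.
The resulting 7×18 matrix has rank 6, and its Smith normal form has invariant factors (1,1,1,1,1,1).

Boundary ∂_2: C_2 → C_1 sends each 2-simplex [p,q,r] to [q,r] − [p,r] + [p,q]. For instance
  ∂cdf = df − cf + cd,
  ∂bfg = fg − bg + bf.
The 18×12 boundary matrix has rank 12 and Smith normal form diag(1,1,1,1,1,1,1,1,1,1,1,2).

From H_k ≅ ker(∂_k) / im(∂_{k+1}) we obtain:

  H_0: rank C_0 − rank ∂_1 = 7 − 6 = 1, and the invariant factors of ∂_1 are all 1, so H_0 = Z.
  H_1: rank ker ∂_1 − rank ∂_2 = (18 − 6) − 12 = 0, and ∂_2 has invariant factor 2 > 1, so H_1 = Z/2.
  H_2: rank ker ∂_2 − rank ∂_3 = (12 − 12) − 0 = 0, and there is no ∂_3, so H_2 = 0.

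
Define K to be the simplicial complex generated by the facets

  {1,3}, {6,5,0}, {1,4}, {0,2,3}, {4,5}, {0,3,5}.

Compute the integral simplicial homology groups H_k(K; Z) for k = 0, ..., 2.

H_0 ≅ Z,  H_1 ≅ Z,  H_2 = 0.

Take the total order 0 < 1 < 2 < 3 < 4 < 5 < 6 on the vertex set. Then K (dimension 2) consists of the simplices:

  0-simplices (7): [0], [1], [2], [3], [4], [5], [6]
  1-simplices (10): [0,2], [0,3], [0,5], [0,6], [1,3], [1,4], [2,3], [3,5], [4,5], [5,6]
  2-simplices (3): [0,2,3], [0,3,5], [0,5,6]

Hence C_0 ≅ Z^7, C_1 ≅ Z^10, C_2 ≅ Z^3.

∂_1: C_1 → C_0 is given by ∂[p,q] = [q] − [p]. For instance
  ∂[1,3] = [3] − [1].
As a 7×10 matrix over Z this has rank 6, with invariant factors (1,1,1,1,1,1).

∂_2: C_2 → C_1 acts by ∂[p,q,r] = [q,r] − [p,r] + [p,q]. For instance
  ∂[0,5,6] = [5,6] − [0,6] + [0,5],
  ∂[0,3,5] = [3,5] − [0,5] + [0,3].
The 10×3 boundary matrix has rank 3 and Smith normal form diag(1,1,1).

From H_k ≅ ker(∂_k) / im(∂_{k+1}) we obtain:

  H_0: rank C_0 − rank ∂_1 = 7 − 6 = 1, and the invariant factors of ∂_1 are all 1, so H_0 ≅ Z.
  H_1: rank ker ∂_1 − rank ∂_2 = (10 − 6) − 3 = 1, and the invariant factors of ∂_2 are all 1, so H_1 ≅ Z.
  H_2: rank ker ∂_2 − rank ∂_3 = (3 − 3) − 0 = 0, and there is no ∂_3, so H_2 ≅ 0.

As a check, the Euler characteristic is 7 − 10 + 3 = 0, which agrees with 1 − 1 + 0 = 0.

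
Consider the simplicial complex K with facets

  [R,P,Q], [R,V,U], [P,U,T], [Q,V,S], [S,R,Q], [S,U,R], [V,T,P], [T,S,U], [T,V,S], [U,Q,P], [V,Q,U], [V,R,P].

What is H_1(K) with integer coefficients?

H_1 ≅ Z/2.

Order the vertices as P < Q < R < S < T < U < V. Listing each simplex with vertices in this order, K has dimension 2 with simplices:

  0-simplices (7): P, Q, R, S, T, U, V
  1-simplices (18): PQ, PR, PT, PU, PV, QR, QS, QU, QV, RS, RU, RV, ST, SU, SV, TU, TV, UV
  2-simplices (12): PQR, PQU, PRV, PTU, PTV, QRS, QSV, QUV, RSU, RUV, STU, STV

Hence C_0 ≅ Z^7, C_1 ≅ Z^18, C_2 ≅ Z^12.

The boundary map ∂_1: C_1 → C_0 sends each edge [p,q] (with p < q) to q − p. For instance
  ∂TV = V − T.
This gives a 7×18 integer matrix of rank 6; reducing to Smith normal form yields diagonal entries (1,1,1,1,1,1).

The boundary map ∂_2: C_2 → C_1 maps a triangle to the signed sum of its edges. For instance
  ∂PQU = QU − PU + PQ,
  ∂PRV = RV − PV + PR.
As a 18×12 matrix over Z this has rank 12, with invariant factors (1,1,1,1,1,1,1,1,1,1,1,2).

Reading off H_k = ker ∂_k / im ∂_{k+1}:

  H_1: rank ker ∂_1 − rank ∂_2 = (18 − 6) − 12 = 0, and ∂_2 has invariant factor 2 > 1, so H_1 = Z/2.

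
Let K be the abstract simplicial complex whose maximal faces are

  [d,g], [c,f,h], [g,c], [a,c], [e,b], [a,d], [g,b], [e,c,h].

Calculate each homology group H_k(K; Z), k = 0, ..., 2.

H_0 = Z,  H_1 = Z^2,  H_2 = 0.

Fix the vertex order a < b < c < d < e < f < g < h and write every simplex with vertices in increasing order. Then dim K = 2 and the simplices of K are:

  0-simplices (8): a, b, c, d, e, f, g, h
  1-simplices (11): ac, ad, be, bg, ce, cf, cg, ch, dg, eh, fh
  2-simplices (2): ceh, cfh

Hence C_0 ≅ Z^8, C_1 ≅ Z^11, C_2 ≅ Z^2.

∂_1: C_1 → C_0 is given by ∂[p,q] = [q] − [p]. For instance
  ∂be = e − b.
The 8×11 boundary matrix has rank 7 and Smith normal form diag(1,1,1,1,1,1,1).

∂_2: C_2 → C_1 acts by ∂[p,q,r] = [q,r] − [p,r] + [p,q]. For instance
  ∂cfh = fh − ch + cf,
  ∂ceh = eh − ch + ce.
The resulting 11×2 matrix has rank 2, and its Smith normal form has invariant factors (1,1).

Reading off H_k = ker ∂_k / im ∂_{k+1}:

  H_0: rank C_0 − rank ∂_1 = 8 − 7 = 1, and the invariant factors of ∂_1 are all 1, so H_0 ≅ Z.
  H_1: rank ker ∂_1 − rank ∂_2 = (11 − 7) − 2 = 2, and the invariant factors of ∂_2 are all 1, so H_1 ≅ Z^2.
  H_2: rank ker ∂_2 − rank ∂_3 = (2 − 2) − 0 = 0, and there is no ∂_3, so H_2 ≅ 0.

As a check, the Euler characteristic is 8 − 11 + 2 = -1, which agrees with 1 − 2 + 0 = -1.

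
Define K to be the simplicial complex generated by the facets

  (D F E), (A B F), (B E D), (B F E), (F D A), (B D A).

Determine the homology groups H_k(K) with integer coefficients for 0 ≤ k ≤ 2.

Fix the vertex order A < B < D < E < F and write every simplex with vertices in increasing order. Then dim K = 2 and the simplices of K are:

  0-simplices (5): A, B, D, E, F
  1-simplices (9): AB, AD, AF, BD, BE, BF, DE, DF, EF
  2-simplices (6): ABD, ABF, ADF, BDE, BEF, DEF

giving chain groups C_0 ≅ Z^5, C_1 ≅ Z^9, C_2 ≅ Z^6.

∂_1: C_1 → C_0 maps an edge to its endpoints' difference, ∂[p,q] = q − p. For instance
  ∂BF = F − B.
As a 5×9 matrix over Z this has rank 4, with invariant factors (1,1,1,1).

The boundary map ∂_2: C_2 → C_1 sends each 2-simplex [p,q,r] to [q,r] − [p,r] + [p,q]. For instance
  ∂ABD = BD − AD + AB,
  ∂DEF = EF − DF + DE.
The 9×6 boundary matrix has rank 5 and Smith normal form diag(1,1,1,1,1).

Computing H_k = (kernel of ∂_k) / (image of ∂_{k+1}):

  H_0: rank C_0 − rank ∂_1 = 5 − 4 = 1, and the invariant factors of ∂_1 are all 1, so H_0 ≅ Z.
  H_1: rank ker ∂_1 − rank ∂_2 = (9 − 4) − 5 = 0, and the invariant factors of ∂_2 are all 1, so H_1 ≅ 0.
  H_2: rank ker ∂_2 − rank ∂_3 = (6 − 5) − 0 = 1, and there is no ∂_3, so H_2 ≅ Z.

As a check, the Euler characteristic is 5 − 9 + 6 = 2, which agrees with 1 − 0 + 1 = 2.

H_0 ≅ Z,  H_1 = 0,  H_2 ≅ Z.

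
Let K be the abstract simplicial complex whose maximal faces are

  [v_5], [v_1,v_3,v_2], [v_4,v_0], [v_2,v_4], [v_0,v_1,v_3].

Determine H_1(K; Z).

H_1 ≅ Z.

We work with the vertex ordering v_0 < v_1 < v_2 < v_3 < v_4 < v_5. The simplices of K, each written with vertices in increasing order, are:

  0-simplices (6): [v_0], [v_1], [v_2], [v_3], [v_4], [v_5]
  1-simplices (7): [v_0,v_1], [v_0,v_3], [v_0,v_4], [v_1,v_2], [v_1,v_3], [v_2,v_3], [v_2,v_4]
  2-simplices (2): [v_0,v_1,v_3], [v_1,v_2,v_3]

giving chain groups C_0 ≅ Z^6, C_1 ≅ Z^7, C_2 ≅ Z^2.

The boundary map ∂_1: C_1 → C_0 sends each edge [p,q] (with p < q) to q − p. For instance
  ∂[v_1,v_3] = [v_3] − [v_1].
As a 6×7 matrix over Z this has rank 4, with invariant factors (1,1,1,1).

∂_2: C_2 → C_1 sends each 2-simplex [p,q,r] to [q,r] − [p,r] + [p,q]. For instance
  ∂[v_1,v_2,v_3] = [v_2,v_3] − [v_1,v_3] + [v_1,v_2],
  ∂[v_0,v_1,v_3] = [v_1,v_3] − [v_0,v_3] + [v_0,v_1].
As a 7×2 matrix over Z this has rank 2, with invariant factors (1,1).

Now H_k = ker ∂_k / im ∂_{k+1}, so:

  H_1: rank ker ∂_1 − rank ∂_2 = (7 − 4) − 2 = 1, and the invariant factors of ∂_2 are all 1, so H_1 = Z.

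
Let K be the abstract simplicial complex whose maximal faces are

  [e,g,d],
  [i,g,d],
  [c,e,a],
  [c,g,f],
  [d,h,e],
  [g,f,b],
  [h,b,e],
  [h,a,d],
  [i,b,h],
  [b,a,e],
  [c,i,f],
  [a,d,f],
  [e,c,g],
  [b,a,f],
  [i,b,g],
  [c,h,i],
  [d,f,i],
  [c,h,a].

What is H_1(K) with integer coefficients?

H_1 = Z ⊕ Z/2Z.

Take the total order a < b < c < d < e < f < g < h < i on the vertex set. Then K (dimension 2) consists of the simplices:

  0-simplices (9): a, b, c, d, e, f, g, h, i
  1-simplices (27): ab, ac, ad, ae, af, ah, be, bf, bg, bh, bi, ce, cf, cg, ch, ci, de, df, dg, dh, di, eg, eh, fg, fi, gi, hi
  2-simplices (18): abe, abf, ace, ach, adf, adh, beh, bfg, bgi, bhi, ceg, cfg, cfi, chi, deg, deh, dfi, dgi

so the chain groups are C_0 ≅ Z^9, C_1 ≅ Z^27, C_2 ≅ Z^18.

Boundary ∂_1: C_1 → C_0 is given by ∂[p,q] = [q] − [p].
The 9×27 boundary matrix has rank 8 and Smith normal form diag(1,1,1,1,1,1,1,1).

∂_2: C_2 → C_1 acts by ∂[p,q,r] = [q,r] − [p,r] + [p,q]. For instance
  ∂dgi = gi − di + dg,
  ∂deh = eh − dh + de.
As a 27×18 matrix over Z this has rank 18, with invariant factors (1,1,1,1,1,1,1,1,1,1,1,1,1,1,1,1,1,2).

Reading off H_k = ker ∂_k / im ∂_{k+1}:

  H_1: rank ker ∂_1 − rank ∂_2 = (27 − 8) − 18 = 1, and ∂_2 has invariant factor 2 > 1, so H_1 ≅ Z ⊕ Z/2Z.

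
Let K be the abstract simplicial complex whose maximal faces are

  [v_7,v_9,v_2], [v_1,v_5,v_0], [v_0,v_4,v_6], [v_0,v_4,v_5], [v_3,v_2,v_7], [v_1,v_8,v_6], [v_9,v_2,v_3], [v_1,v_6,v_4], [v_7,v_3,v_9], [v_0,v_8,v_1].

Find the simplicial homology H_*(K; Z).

Take the total order v_0 < v_1 < v_2 < v_3 < v_4 < v_5 < v_6 < v_7 < v_8 < v_9 on the vertex set. Then K (dimension 2) consists of the simplices:

  0-simplices (10): [v_0], [v_1], [v_2], [v_3], [v_4], [v_5], [v_6], [v_7], [v_8], [v_9]
  1-simplices (18): (18 of them)
  2-simplices (10): [v_0,v_1,v_5], [v_0,v_1,v_8], [v_0,v_4,v_5], [v_0,v_4,v_6], [v_1,v_4,v_6], [v_1,v_6,v_8], [v_2,v_3,v_7], [v_2,v_3,v_9], [v_2,v_7,v_9], [v_3,v_7,v_9]

giving chain groups C_0 ≅ Z^10, C_1 ≅ Z^18, C_2 ≅ Z^10.

∂_1: C_1 → C_0 is given by ∂[p,q] = [q] − [p].
As a 10×18 matrix over Z this has rank 8, with invariant factors (1,1,1,1,1,1,1,1).

Boundary ∂_2: C_2 → C_1 maps a triangle to the signed sum of its edges. For instance
  ∂[v_0,v_1,v_8] = [v_1,v_8] − [v_0,v_8] + [v_0,v_1],
  ∂[v_0,v_4,v_5] = [v_4,v_5] − [v_0,v_5] + [v_0,v_4].
As a 18×10 matrix over Z this has rank 9, with invariant factors (1,1,1,1,1,1,1,1,1).

Computing H_k = (kernel of ∂_k) / (image of ∂_{k+1}):

  H_0: rank C_0 − rank ∂_1 = 10 − 8 = 2, and the invariant factors of ∂_1 are all 1, so H_0 = Z^2.
  H_1: rank ker ∂_1 − rank ∂_2 = (18 − 8) − 9 = 1, and the invariant factors of ∂_2 are all 1, so H_1 = Z.
  H_2: rank ker ∂_2 − rank ∂_3 = (10 − 9) − 0 = 1, and there is no ∂_3, so H_2 = Z.

(K is a triangulation of the disjoint union of the 2-sphere S^2 and the cylinder S^1 x I.)

H_0 ≅ Z^2,  H_1 ≅ Z,  H_2 ≅ Z.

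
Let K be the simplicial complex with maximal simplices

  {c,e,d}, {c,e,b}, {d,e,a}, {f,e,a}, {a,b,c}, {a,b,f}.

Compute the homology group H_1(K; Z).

We work with the vertex ordering a < b < c < d < e < f. The simplices of K, each written with vertices in increasing order, are:

  0-simplices (6): a, b, c, d, e, f
  1-simplices (12): ab, ac, ad, ae, af, bc, be, bf, cd, ce, de, ef
  2-simplices (6): abc, abf, ade, aef, bce, cde

Hence C_0 ≅ Z^6, C_1 ≅ Z^12, C_2 ≅ Z^6.

The boundary map ∂_1: C_1 → C_0 sends each edge [p,q] (with p < q) to q − p. For instance
  ∂ad = d − a.
The 6×12 boundary matrix has rank 5 and Smith normal form diag(1,1,1,1,1).

∂_2: C_2 → C_1 sends each 2-simplex [p,q,r] to [q,r] − [p,r] + [p,q]. For instance
  ∂abf = bf − af + ab,
  ∂abc = bc − ac + ab.
This gives a 12×6 integer matrix of rank 6; reducing to Smith normal form yields diagonal entries (1,1,1,1,1,1).

From H_k ≅ ker(∂_k) / im(∂_{k+1}) we obtain:

  H_1: rank ker ∂_1 − rank ∂_2 = (12 − 5) − 6 = 1, and the invariant factors of ∂_2 are all 1, so H_1 = Z.

(K is a triangulation of the cylinder S^1 x I.)

H_1 ≅ Z.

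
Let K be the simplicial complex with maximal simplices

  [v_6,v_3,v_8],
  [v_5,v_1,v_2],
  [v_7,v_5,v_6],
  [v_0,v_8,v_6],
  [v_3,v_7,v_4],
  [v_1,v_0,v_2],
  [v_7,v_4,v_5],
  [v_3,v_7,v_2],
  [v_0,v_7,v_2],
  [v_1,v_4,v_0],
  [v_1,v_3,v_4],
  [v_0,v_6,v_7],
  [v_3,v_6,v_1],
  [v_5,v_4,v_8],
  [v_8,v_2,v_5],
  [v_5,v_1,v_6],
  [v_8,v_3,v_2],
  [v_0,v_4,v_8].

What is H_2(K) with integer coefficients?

H_2 = Z.

We work with the vertex ordering v_0 < v_1 < v_2 < v_3 < v_4 < v_5 < v_6 < v_7 < v_8. The simplices of K, each written with vertices in increasing order, are:

  0-simplices (9): [v_0], [v_1], [v_2], [v_3], [v_4], [v_5], [v_6], [v_7], [v_8]
  1-simplices (27): (27 of them)
  2-simplices (18): (18 of them)

giving chain groups C_0 ≅ Z^9, C_1 ≅ Z^27, C_2 ≅ Z^18.

∂_1: C_1 → C_0 sends each edge [p,q] (with p < q) to q − p.
This gives a 9×27 integer matrix of rank 8; reducing to Smith normal form yields diagonal entries (1,1,1,1,1,1,1,1).

Boundary ∂_2: C_2 → C_1 maps a triangle to the signed sum of its edges. For instance
  ∂[v_4,v_5,v_8] = [v_5,v_8] − [v_4,v_8] + [v_4,v_5],
  ∂[v_5,v_6,v_7] = [v_6,v_7] − [v_5,v_7] + [v_5,v_6].
The resulting 27×18 matrix has rank 17, and its Smith normal form has invariant factors (1,1,1,1,1,1,1,1,1,1,1,1,1,1,1,1,1).

Reading off H_k = ker ∂_k / im ∂_{k+1}:

  H_2: rank ker ∂_2 − rank ∂_3 = (18 − 17) − 0 = 1, and there is no ∂_3, so H_2 ≅ Z.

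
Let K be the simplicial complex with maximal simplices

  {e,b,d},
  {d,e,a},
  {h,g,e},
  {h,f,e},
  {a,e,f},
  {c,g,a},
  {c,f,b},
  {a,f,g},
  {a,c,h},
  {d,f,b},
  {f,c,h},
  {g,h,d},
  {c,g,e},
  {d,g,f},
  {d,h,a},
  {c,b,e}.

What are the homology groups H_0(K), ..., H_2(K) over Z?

Fix the vertex order a < b < c < d < e < f < g < h and write every simplex with vertices in increasing order. Then dim K = 2 and the simplices of K are:

  0-simplices (8): a, b, c, d, e, f, g, h
  1-simplices (24): ac, ad, ae, af, ag, ah, bc, bd, be, bf, ce, cf, cg, ch, de, df, dg, dh, ef, eg, eh, fg, fh, gh
  2-simplices (16): acg, ach, ade, adh, aef, afg, bce, bcf, bde, bdf, ceg, cfh, dfg, dgh, efh, egh

Hence C_0 ≅ Z^8, C_1 ≅ Z^24, C_2 ≅ Z^16.

Boundary ∂_1: C_1 → C_0 is given by ∂[p,q] = [q] − [p]. For instance
  ∂ac = c − a.
The resulting 8×24 matrix has rank 7, and its Smith normal form has invariant factors (1,1,1,1,1,1,1).

Boundary ∂_2: C_2 → C_1 sends each 2-simplex [p,q,r] to [q,r] − [p,r] + [p,q]. For instance
  ∂dfg = fg − dg + df,
  ∂acg = cg − ag + ac.
The resulting 24×16 matrix has rank 15, and its Smith normal form has invariant factors (1,1,1,1,1,1,1,1,1,1,1,1,1,1,1).

Reading off H_k = ker ∂_k / im ∂_{k+1}:

  H_0: rank C_0 − rank ∂_1 = 8 − 7 = 1, and the invariant factors of ∂_1 are all 1, so H_0 ≅ Z.
  H_1: rank ker ∂_1 − rank ∂_2 = (24 − 7) − 15 = 2, and the invariant factors of ∂_2 are all 1, so H_1 ≅ Z^2.
  H_2: rank ker ∂_2 − rank ∂_3 = (16 − 15) − 0 = 1, and there is no ∂_3, so H_2 ≅ Z.

As a check, the Euler characteristic is 8 − 24 + 16 = 0, which agrees with 1 − 2 + 1 = 0.

H_0 = Z,  H_1 = Z^2,  H_2 = Z.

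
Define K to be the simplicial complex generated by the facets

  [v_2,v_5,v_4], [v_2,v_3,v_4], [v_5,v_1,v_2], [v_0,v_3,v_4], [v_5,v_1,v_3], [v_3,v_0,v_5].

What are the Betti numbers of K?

Order the vertices as v_0 < v_1 < v_2 < v_3 < v_4 < v_5. Listing each simplex with vertices in this order, K has dimension 2 with simplices:

  0-simplices (6): [v_0], [v_1], [v_2], [v_3], [v_4], [v_5]
  1-simplices (12): [v_0,v_3], [v_0,v_4], [v_0,v_5], [v_1,v_2], [v_1,v_3], [v_1,v_5], [v_2,v_3], [v_2,v_4], [v_2,v_5], [v_3,v_4], [v_3,v_5], [v_4,v_5]
  2-simplices (6): [v_0,v_3,v_4], [v_0,v_3,v_5], [v_1,v_2,v_5], [v_1,v_3,v_5], [v_2,v_3,v_4], [v_2,v_4,v_5]

Hence C_0 ≅ Z^6, C_1 ≅ Z^12, C_2 ≅ Z^6.

∂_1: C_1 → C_0 sends each edge [p,q] (with p < q) to q − p. For instance
  ∂[v_4,v_5] = [v_5] − [v_4].
This gives a 6×12 integer matrix of rank 5; reducing to Smith normal form yields diagonal entries (1,1,1,1,1).

∂_2: C_2 → C_1 maps a triangle to the signed sum of its edges. For instance
  ∂[v_0,v_3,v_4] = [v_3,v_4] − [v_0,v_4] + [v_0,v_3],
  ∂[v_1,v_2,v_5] = [v_2,v_5] − [v_1,v_5] + [v_1,v_2].
As a 12×6 matrix over Z this has rank 6, with invariant factors (1,1,1,1,1,1).

Now H_k = ker ∂_k / im ∂_{k+1}, so:

  H_0: rank C_0 − rank ∂_1 = 6 − 5 = 1, and the invariant factors of ∂_1 are all 1, so H_0 = Z.
  H_1: rank ker ∂_1 − rank ∂_2 = (12 − 5) − 6 = 1, and the invariant factors of ∂_2 are all 1, so H_1 = Z.
  H_2: rank ker ∂_2 − rank ∂_3 = (6 − 6) − 0 = 0, and there is no ∂_3, so H_2 = 0.

(K is a triangulation of the cylinder S^1 x I.)

Hence the Betti numbers are b_0 = 1, b_1 = 1, b_2 = 0.

b_0 = 1, b_1 = 1, b_2 = 0.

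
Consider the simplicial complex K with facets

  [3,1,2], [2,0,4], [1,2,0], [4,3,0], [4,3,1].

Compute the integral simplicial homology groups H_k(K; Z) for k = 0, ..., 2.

Take the total order 0 < 1 < 2 < 3 < 4 on the vertex set. Then K (dimension 2) consists of the simplices:

  0-simplices (5): [0], [1], [2], [3], [4]
  1-simplices (10): [0,1], [0,2], [0,3], [0,4], [1,2], [1,3], [1,4], [2,3], [2,4], [3,4]
  2-simplices (5): [0,1,2], [0,2,4], [0,3,4], [1,2,3], [1,3,4]

Hence C_0 ≅ Z^5, C_1 ≅ Z^10, C_2 ≅ Z^5.

The boundary map ∂_1: C_1 → C_0 sends each edge [p,q] (with p < q) to q − p.
This gives a 5×10 integer matrix of rank 4; reducing to Smith normal form yields diagonal entries (1,1,1,1).

The boundary map ∂_2: C_2 → C_1 acts by ∂[p,q,r] = [q,r] − [p,r] + [p,q]. For instance
  ∂[0,3,4] = [3,4] − [0,4] + [0,3],
  ∂[0,1,2] = [1,2] − [0,2] + [0,1].
The resulting 10×5 matrix has rank 5, and its Smith normal form has invariant factors (1,1,1,1,1).

From H_k ≅ ker(∂_k) / im(∂_{k+1}) we obtain:

  H_0: rank C_0 − rank ∂_1 = 5 − 4 = 1, and the invariant factors of ∂_1 are all 1, so H_0 = Z.
  H_1: rank ker ∂_1 − rank ∂_2 = (10 − 4) − 5 = 1, and the invariant factors of ∂_2 are all 1, so H_1 = Z.
  H_2: rank ker ∂_2 − rank ∂_3 = (5 − 5) − 0 = 0, and there is no ∂_3, so H_2 = 0.

H_0 = Z,  H_1 = Z,  H_2 = 0.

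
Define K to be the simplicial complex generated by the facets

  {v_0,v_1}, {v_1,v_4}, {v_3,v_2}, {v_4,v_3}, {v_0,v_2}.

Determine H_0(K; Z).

Fix the vertex order v_0 < v_1 < v_2 < v_3 < v_4 and write every simplex with vertices in increasing order. Then dim K = 1 and the simplices of K are:

  0-simplices (5): [v_0], [v_1], [v_2], [v_3], [v_4]
  1-simplices (5): [v_0,v_1], [v_0,v_2], [v_1,v_4], [v_2,v_3], [v_3,v_4]

so the chain groups are C_0 ≅ Z^5, C_1 ≅ Z^5.

The boundary map ∂_1: C_1 → C_0 maps an edge to its endpoints' difference, ∂[p,q] = q − p.
This gives a 5×5 integer matrix of rank 4; reducing to Smith normal form yields diagonal entries (1,1,1,1).

Computing H_k = (kernel of ∂_k) / (image of ∂_{k+1}):

  H_0: rank C_0 − rank ∂_1 = 5 − 4 = 1, and the invariant factors of ∂_1 are all 1, so H_0 = Z.

H_0 ≅ Z.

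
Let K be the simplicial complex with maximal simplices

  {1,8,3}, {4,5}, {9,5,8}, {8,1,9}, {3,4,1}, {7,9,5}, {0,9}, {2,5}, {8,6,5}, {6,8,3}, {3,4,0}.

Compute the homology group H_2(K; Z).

Fix the vertex order 0 < 1 < 2 < 3 < 4 < 5 < 6 < 7 < 8 < 9 and write every simplex with vertices in increasing order. Then dim K = 2 and the simplices of K are:

  0-simplices (10): [0], [1], [2], [3], [4], [5], [6], [7], [8], [9]
  1-simplices (19): [0,3], [0,4], [0,9], [1,3], [1,4], [1,8], [1,9], [2,5], [3,4], [3,6], [3,8], [4,5], [5,6], [5,7], [5,8], [5,9], [6,8], [7,9], [8,9]
  2-simplices (8): [0,3,4], [1,3,4], [1,3,8], [1,8,9], [3,6,8], [5,6,8], [5,7,9], [5,8,9]

giving chain groups C_0 ≅ Z^10, C_1 ≅ Z^19, C_2 ≅ Z^8.

The boundary map ∂_1: C_1 → C_0 sends each edge [p,q] (with p < q) to q − p. For instance
  ∂[5,9] = [9] − [5].
The resulting 10×19 matrix has rank 9, and its Smith normal form has invariant factors (1,1,1,1,1,1,1,1,1).

∂_2: C_2 → C_1 acts by ∂[p,q,r] = [q,r] − [p,r] + [p,q]. For instance
  ∂[3,6,8] = [6,8] − [3,8] + [3,6],
  ∂[5,8,9] = [8,9] − [5,9] + [5,8].
As a 19×8 matrix over Z this has rank 8, with invariant factors (1,1,1,1,1,1,1,1).

Now H_k = ker ∂_k / im ∂_{k+1}, so:

  H_2: rank ker ∂_2 − rank ∂_3 = (8 − 8) − 0 = 0, and there is no ∂_3, so H_2 ≅ 0.

H_2 = 0.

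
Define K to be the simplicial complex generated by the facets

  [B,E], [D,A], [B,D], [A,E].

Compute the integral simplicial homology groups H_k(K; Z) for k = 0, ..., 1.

Fix the vertex order A < B < D < E and write every simplex with vertices in increasing order. Then dim K = 1 and the simplices of K are:

  0-simplices (4): A, B, D, E
  1-simplices (4): AD, AE, BD, BE

so the chain groups are C_0 ≅ Z^4, C_1 ≅ Z^4.

The boundary map ∂_1: C_1 → C_0 is given by ∂[p,q] = [q] − [p]. For instance
  ∂AD = D − A.
As a 4×4 matrix over Z this has rank 3, with invariant factors (1,1,1).

Now H_k = ker ∂_k / im ∂_{k+1}, so:

  H_0: rank C_0 − rank ∂_1 = 4 − 3 = 1, and the invariant factors of ∂_1 are all 1, so H_0 = Z.
  H_1: rank ker ∂_1 − rank ∂_2 = (4 − 3) − 0 = 1, and there is no ∂_2, so H_1 = Z.

(K is a triangulation of the circle S^1.)

H_0 = Z,  H_1 = Z.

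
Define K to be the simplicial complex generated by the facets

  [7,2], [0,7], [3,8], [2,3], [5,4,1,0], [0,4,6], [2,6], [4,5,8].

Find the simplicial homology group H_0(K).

Take the total order 0 < 1 < 2 < 3 < 4 < 5 < 6 < 7 < 8 on the vertex set. Then K (dimension 3) consists of the simplices:

  0-simplices (9): [0], [1], [2], [3], [4], [5], [6], [7], [8]
  1-simplices (15): [0,1], [0,4], [0,5], [0,6], [0,7], [1,4], [1,5], [2,3], [2,6], [2,7], [3,8], [4,5], [4,6], [4,8], [5,8]
  2-simplices (6): [0,1,4], [0,1,5], [0,4,5], [0,4,6], [1,4,5], [4,5,8]
  3-simplices (1): [0,1,4,5]

giving chain groups C_0 ≅ Z^9, C_1 ≅ Z^15, C_2 ≅ Z^6, C_3 ≅ Z^1.

Boundary ∂_1: C_1 → C_0 sends each edge [p,q] (with p < q) to q − p.
The resulting 9×15 matrix has rank 8, and its Smith normal form has invariant factors (1,1,1,1,1,1,1,1).

∂_2: C_2 → C_1 sends each 2-simplex [p,q,r] to [q,r] − [p,r] + [p,q]. For instance
  ∂[1,4,5] = [4,5] − [1,5] + [1,4],
  ∂[0,4,5] = [4,5] − [0,5] + [0,4].
The resulting 15×6 matrix has rank 5, and its Smith normal form has invariant factors (1,1,1,1,1).

∂_3: C_3 → C_2 sends each 3-simplex σ to the alternating sum Σ_i (−1)^i (σ with its i-th vertex removed). For instance
  ∂[0,1,4,5] = [1,4,5] − [0,4,5] + [0,1,5] − [0,1,4].
The resulting 6×1 matrix has rank 1, and its Smith normal form has invariant factors (1).

Computing H_k = (kernel of ∂_k) / (image of ∂_{k+1}):

  H_0: rank C_0 − rank ∂_1 = 9 − 8 = 1, and the invariant factors of ∂_1 are all 1, so H_0 ≅ Z.

H_0 = Z.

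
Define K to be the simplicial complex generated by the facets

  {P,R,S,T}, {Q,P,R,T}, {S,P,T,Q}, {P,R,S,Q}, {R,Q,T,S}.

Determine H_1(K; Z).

We work with the vertex ordering P < Q < R < S < T. The simplices of K, each written with vertices in increasing order, are:

  0-simplices (5): P, Q, R, S, T
  1-simplices (10): PQ, PR, PS, PT, QR, QS, QT, RS, RT, ST
  2-simplices (10): PQR, PQS, PQT, PRS, PRT, PST, QRS, QRT, QST, RST
  3-simplices (5): PQRS, PQRT, PQST, PRST, QRST

Hence C_0 ≅ Z^5, C_1 ≅ Z^10, C_2 ≅ Z^10, C_3 ≅ Z^5.

Boundary ∂_1: C_1 → C_0 maps an edge to its endpoints' difference, ∂[p,q] = q − p. For instance
  ∂RS = S − R.
This gives a 5×10 integer matrix of rank 4; reducing to Smith normal form yields diagonal entries (1,1,1,1).

∂_2: C_2 → C_1 sends each 2-simplex [p,q,r] to [q,r] − [p,r] + [p,q]. For instance
  ∂QRT = RT − QT + QR,
  ∂PQR = QR − PR + PQ.
The resulting 10×10 matrix has rank 6, and its Smith normal form has invariant factors (1,1,1,1,1,1).

Boundary ∂_3: C_3 → C_2 sends each 3-simplex σ to the alternating sum Σ_i (−1)^i (σ with its i-th vertex removed). For instance
  ∂PQRS = QRS − PRS + PQS − PQR,
  ∂PRST = RST − PST + PRT − PRS.
As a 10×5 matrix over Z this has rank 4, with invariant factors (1,1,1,1).

From H_k ≅ ker(∂_k) / im(∂_{k+1}) we obtain:

  H_1: rank ker ∂_1 − rank ∂_2 = (10 − 4) − 6 = 0, and the invariant factors of ∂_2 are all 1, so H_1 ≅ 0.

H_1 ≅ 0.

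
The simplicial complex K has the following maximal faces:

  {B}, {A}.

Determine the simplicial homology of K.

Order the vertices as A < B. Listing each simplex with vertices in this order, K has dimension 0 with simplices:

  0-simplices (2): A, B

Hence C_0 ≅ Z^2.

Reading off H_k = ker ∂_k / im ∂_{k+1}:

  H_0: rank C_0 − rank ∂_1 = 2 − 0 = 2, and there is no ∂_1, so H_0 ≅ Z^2.

H_0 ≅ Z^2.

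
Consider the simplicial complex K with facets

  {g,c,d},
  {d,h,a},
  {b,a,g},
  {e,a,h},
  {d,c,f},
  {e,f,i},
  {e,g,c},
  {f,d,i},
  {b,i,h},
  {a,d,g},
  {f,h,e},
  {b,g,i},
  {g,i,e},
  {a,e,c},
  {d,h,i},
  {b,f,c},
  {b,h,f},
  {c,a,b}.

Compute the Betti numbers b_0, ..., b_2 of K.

b_0 = 1, b_1 = 1, b_2 = 0.

Fix the vertex order a < b < c < d < e < f < g < h < i and write every simplex with vertices in increasing order. Then dim K = 2 and the simplices of K are:

  0-simplices (9): a, b, c, d, e, f, g, h, i
  1-simplices (27): ab, ac, ad, ae, ag, ah, bc, bf, bg, bh, bi, cd, ce, cf, cg, df, dg, dh, di, ef, eg, eh, ei, fh, fi, gi, hi
  2-simplices (18): abc, abg, ace, adg, adh, aeh, bcf, bfh, bgi, bhi, cdf, cdg, ceg, dfi, dhi, efh, efi, egi

Hence C_0 ≅ Z^9, C_1 ≅ Z^27, C_2 ≅ Z^18.

The boundary map ∂_1: C_1 → C_0 is given by ∂[p,q] = [q] − [p]. For instance
  ∂cg = g − c.
The 9×27 boundary matrix has rank 8 and Smith normal form diag(1,1,1,1,1,1,1,1).

∂_2: C_2 → C_1 sends each 2-simplex [p,q,r] to [q,r] − [p,r] + [p,q]. For instance
  ∂cdf = df − cf + cd,
  ∂adh = dh − ah + ad.
The 27×18 boundary matrix has rank 18 and Smith normal form diag(1,1,1,1,1,1,1,1,1,1,1,1,1,1,1,1,1,2).

From H_k ≅ ker(∂_k) / im(∂_{k+1}) we obtain:

  H_0: rank C_0 − rank ∂_1 = 9 − 8 = 1, and the invariant factors of ∂_1 are all 1, so H_0 = Z.
  H_1: rank ker ∂_1 − rank ∂_2 = (27 − 8) − 18 = 1, and ∂_2 has invariant factor 2 > 1, so H_1 = Z ⊕ Z/2Z.
  H_2: rank ker ∂_2 − rank ∂_3 = (18 − 18) − 0 = 0, and there is no ∂_3, so H_2 = 0.

As a check, the Euler characteristic is 9 − 27 + 18 = 0, which agrees with 1 − 1 + 0 = 0.

Hence the Betti numbers are b_0 = 1, b_1 = 1, b_2 = 0.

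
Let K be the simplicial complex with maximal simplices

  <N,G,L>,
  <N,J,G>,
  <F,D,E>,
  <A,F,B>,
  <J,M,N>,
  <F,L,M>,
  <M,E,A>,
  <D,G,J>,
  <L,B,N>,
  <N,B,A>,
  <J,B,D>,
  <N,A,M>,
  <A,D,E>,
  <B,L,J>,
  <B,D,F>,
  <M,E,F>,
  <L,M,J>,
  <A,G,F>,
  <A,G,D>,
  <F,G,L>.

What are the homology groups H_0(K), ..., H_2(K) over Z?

K has 10 vertices, 30 edges, 20 triangles.
rank ∂_0 = 0, rank ∂_1 = 9 ⇒ b_0 = 10 − 0 − 9 = 1; all invariant factors of ∂_1 are 1 so no torsion. So H_0 ≅ Z.
rank ∂_1 = 9, rank ∂_2 = 20 ⇒ b_1 = 30 − 9 − 20 = 1; ∂_2 has invariant factor(s) [2] giving torsion. So H_1 ≅ Z ⊕ Z_2.
rank ∂_2 = 20, rank ∂_3 = 0 ⇒ b_2 = 20 − 20 − 0 = 0. So H_2 ≅ 0.

H_0 ≅ Z,  H_1 ≅ Z ⊕ Z_2,  H_2 = 0.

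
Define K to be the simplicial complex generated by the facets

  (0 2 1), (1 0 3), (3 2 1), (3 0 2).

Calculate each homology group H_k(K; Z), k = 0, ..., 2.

H_0 = Z,  H_1 = 0,  H_2 = Z.

K has 4 vertices, 6 edges, 4 triangles.
rank ∂_0 = 0, rank ∂_1 = 3 ⇒ b_0 = 4 − 0 − 3 = 1; all invariant factors of ∂_1 are 1 so no torsion. So H_0 = Z.
rank ∂_1 = 3, rank ∂_2 = 3 ⇒ b_1 = 6 − 3 − 3 = 0; all invariant factors of ∂_2 are 1 so no torsion. So H_1 = 0.
rank ∂_2 = 3, rank ∂_3 = 0 ⇒ b_2 = 4 − 3 − 0 = 1. So H_2 = Z.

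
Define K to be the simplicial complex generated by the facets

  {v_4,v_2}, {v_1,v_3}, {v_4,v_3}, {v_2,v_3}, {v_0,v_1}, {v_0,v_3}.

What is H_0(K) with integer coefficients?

Fix the vertex order v_0 < v_1 < v_2 < v_3 < v_4 and write every simplex with vertices in increasing order. Then dim K = 1 and the simplices of K are:

  0-simplices (5): [v_0], [v_1], [v_2], [v_3], [v_4]
  1-simplices (6): [v_0,v_1], [v_0,v_3], [v_1,v_3], [v_2,v_3], [v_2,v_4], [v_3,v_4]

so the chain groups are C_0 ≅ Z^5, C_1 ≅ Z^6.

Boundary ∂_1: C_1 → C_0 maps an edge to its endpoints' difference, ∂[p,q] = q − p.
As a 5×6 matrix over Z this has rank 4, with invariant factors (1,1,1,1).

From H_k ≅ ker(∂_k) / im(∂_{k+1}) we obtain:

  H_0: rank C_0 − rank ∂_1 = 5 − 4 = 1, and the invariant factors of ∂_1 are all 1, so H_0 = Z.

(K is a triangulation of a wedge of 2 circles.)

H_0 = Z.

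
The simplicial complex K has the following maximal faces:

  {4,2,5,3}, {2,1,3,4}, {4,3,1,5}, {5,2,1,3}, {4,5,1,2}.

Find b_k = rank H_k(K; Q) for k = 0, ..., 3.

K has 5 vertices, 10 edges, 10 triangles, 5 3-simplices.
rank ∂_0 = 0, rank ∂_1 = 4 ⇒ b_0 = 5 − 0 − 4 = 1; all invariant factors of ∂_1 are 1 so no torsion. So H_0 ≅ Z.
rank ∂_1 = 4, rank ∂_2 = 6 ⇒ b_1 = 10 − 4 − 6 = 0; all invariant factors of ∂_2 are 1 so no torsion. So H_1 ≅ 0.
rank ∂_2 = 6, rank ∂_3 = 4 ⇒ b_2 = 10 − 6 − 4 = 0; all invariant factors of ∂_3 are 1 so no torsion. So H_2 ≅ 0.
rank ∂_3 = 4, rank ∂_4 = 0 ⇒ b_3 = 5 − 4 − 0 = 1. So H_3 ≅ Z.

b_0 = 1, b_1 = 0, b_2 = 0, b_3 = 1.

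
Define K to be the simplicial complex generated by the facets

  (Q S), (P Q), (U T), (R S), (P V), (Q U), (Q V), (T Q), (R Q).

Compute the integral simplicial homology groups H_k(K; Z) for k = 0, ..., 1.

H_0 = Z,  H_1 = Z^3.

Fix the vertex order P < Q < R < S < T < U < V and write every simplex with vertices in increasing order. Then dim K = 1 and the simplices of K are:

  0-simplices (7): P, Q, R, S, T, U, V
  1-simplices (9): PQ, PV, QR, QS, QT, QU, QV, RS, TU

so the chain groups are C_0 ≅ Z^7, C_1 ≅ Z^9.

∂_1: C_1 → C_0 is given by ∂[p,q] = [q] − [p]. For instance
  ∂QV = V − Q.
This gives a 7×9 integer matrix of rank 6; reducing to Smith normal form yields diagonal entries (1,1,1,1,1,1).

From H_k ≅ ker(∂_k) / im(∂_{k+1}) we obtain:

  H_0: rank C_0 − rank ∂_1 = 7 − 6 = 1, and the invariant factors of ∂_1 are all 1, so H_0 = Z.
  H_1: rank ker ∂_1 − rank ∂_2 = (9 − 6) − 0 = 3, and there is no ∂_2, so H_1 = Z^3.

As a check, the Euler characteristic is 7 − 9 = -2, which agrees with 1 − 3 = -2.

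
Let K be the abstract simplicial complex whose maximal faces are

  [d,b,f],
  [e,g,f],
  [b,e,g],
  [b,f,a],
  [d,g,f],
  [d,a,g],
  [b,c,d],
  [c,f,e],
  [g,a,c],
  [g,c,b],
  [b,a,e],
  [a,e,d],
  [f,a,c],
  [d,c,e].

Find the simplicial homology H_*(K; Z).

We work with the vertex ordering a < b < c < d < e < f < g. The simplices of K, each written with vertices in increasing order, are:

  0-simplices (7): a, b, c, d, e, f, g
  1-simplices (21): ab, ac, ad, ae, af, ag, bc, bd, be, bf, bg, cd, ce, cf, cg, de, df, dg, ef, eg, fg
  2-simplices (14): abe, abf, acf, acg, ade, adg, bcd, bcg, bdf, beg, cde, cef, dfg, efg

giving chain groups C_0 ≅ Z^7, C_1 ≅ Z^21, C_2 ≅ Z^14.

∂_1: C_1 → C_0 is given by ∂[p,q] = [q] − [p].
The 7×21 boundary matrix has rank 6 and Smith normal form diag(1,1,1,1,1,1).

Boundary ∂_2: C_2 → C_1 maps a triangle to the signed sum of its edges. For instance
  ∂bdf = df − bf + bd,
  ∂acg = cg − ag + ac.
As a 21×14 matrix over Z this has rank 13, with invariant factors (1,1,1,1,1,1,1,1,1,1,1,1,1).

Reading off H_k = ker ∂_k / im ∂_{k+1}:

  H_0: rank C_0 − rank ∂_1 = 7 − 6 = 1, and the invariant factors of ∂_1 are all 1, so H_0 ≅ Z.
  H_1: rank ker ∂_1 − rank ∂_2 = (21 − 6) − 13 = 2, and the invariant factors of ∂_2 are all 1, so H_1 ≅ Z^2.
  H_2: rank ker ∂_2 − rank ∂_3 = (14 − 13) − 0 = 1, and there is no ∂_3, so H_2 ≅ Z.

H_0 ≅ Z,  H_1 ≅ Z^2,  H_2 ≅ Z.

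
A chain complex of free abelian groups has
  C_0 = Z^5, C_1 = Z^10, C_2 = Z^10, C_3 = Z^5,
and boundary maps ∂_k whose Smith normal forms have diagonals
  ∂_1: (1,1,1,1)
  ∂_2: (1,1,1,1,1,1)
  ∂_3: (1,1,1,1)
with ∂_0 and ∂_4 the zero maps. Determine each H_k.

H_0: b_0 = 5 − 0 − 4 = 1; torsion from ∂_1 factors > 1: none. So H_0 = Z.
H_1: b_1 = 10 − 4 − 6 = 0; torsion from ∂_2 factors > 1: none. So H_1 = 0.
H_2: b_2 = 10 − 6 − 4 = 0; torsion from ∂_3 factors > 1: none. So H_2 = 0.
H_3: b_3 = 5 − 4 − 0 = 1; torsion from ∂_4 factors > 1: none. So H_3 = Z.

H_0 = Z,  H_1 = 0,  H_2 = 0,  H_3 = Z.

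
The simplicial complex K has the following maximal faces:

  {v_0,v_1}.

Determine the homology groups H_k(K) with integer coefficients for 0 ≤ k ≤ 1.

H_0 ≅ Z,  H_1 = 0.

Order the vertices as v_0 < v_1. Listing each simplex with vertices in this order, K has dimension 1 with simplices:

  0-simplices (2): [v_0], [v_1]
  1-simplices (1): [v_0,v_1]

giving chain groups C_0 ≅ Z^2, C_1 ≅ Z^1.

∂_1: C_1 → C_0 is given by ∂[p,q] = [q] − [p].
This gives a 2×1 integer matrix of rank 1; reducing to Smith normal form yields diagonal entries (1).

From H_k ≅ ker(∂_k) / im(∂_{k+1}) we obtain:

  H_0: rank C_0 − rank ∂_1 = 2 − 1 = 1, and the invariant factors of ∂_1 are all 1, so H_0 ≅ Z.
  H_1: rank ker ∂_1 − rank ∂_2 = (1 − 1) − 0 = 0, and there is no ∂_2, so H_1 ≅ 0.

(K is a triangulation of the 1-simplex.)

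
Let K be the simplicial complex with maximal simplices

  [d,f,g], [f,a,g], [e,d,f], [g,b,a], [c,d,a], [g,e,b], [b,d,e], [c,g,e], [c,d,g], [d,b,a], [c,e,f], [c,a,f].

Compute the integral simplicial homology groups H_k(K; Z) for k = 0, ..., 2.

H_0 = Z,  H_1 = Z/2,  H_2 = 0.

We work with the vertex ordering a < b < c < d < e < f < g. The simplices of K, each written with vertices in increasing order, are:

  0-simplices (7): a, b, c, d, e, f, g
  1-simplices (18): ab, ac, ad, af, ag, bd, be, bg, cd, ce, cf, cg, de, df, dg, ef, eg, fg
  2-simplices (12): abd, abg, acd, acf, afg, bde, beg, cdg, cef, ceg, def, dfg

giving chain groups C_0 ≅ Z^7, C_1 ≅ Z^18, C_2 ≅ Z^12.

Boundary ∂_1: C_1 → C_0 is given by ∂[p,q] = [q] − [p].
As a 7×18 matrix over Z this has rank 6, with invariant factors (1,1,1,1,1,1).

Boundary ∂_2: C_2 → C_1 acts by ∂[p,q,r] = [q,r] − [p,r] + [p,q]. For instance
  ∂abd = bd − ad + ab,
  ∂acf = cf − af + ac.
As a 18×12 matrix over Z this has rank 12, with invariant factors (1,1,1,1,1,1,1,1,1,1,1,2).

From H_k ≅ ker(∂_k) / im(∂_{k+1}) we obtain:

  H_0: rank C_0 − rank ∂_1 = 7 − 6 = 1, and the invariant factors of ∂_1 are all 1, so H_0 = Z.
  H_1: rank ker ∂_1 − rank ∂_2 = (18 − 6) − 12 = 0, and ∂_2 has invariant factor 2 > 1, so H_1 = Z/2.
  H_2: rank ker ∂_2 − rank ∂_3 = (12 − 12) − 0 = 0, and there is no ∂_3, so H_2 = 0.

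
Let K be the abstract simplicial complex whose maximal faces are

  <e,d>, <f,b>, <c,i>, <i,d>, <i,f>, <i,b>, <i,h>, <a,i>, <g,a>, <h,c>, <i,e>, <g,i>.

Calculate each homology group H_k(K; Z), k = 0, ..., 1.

H_0 = Z,  H_1 = Z^4.

We work with the vertex ordering a < b < c < d < e < f < g < h < i. The simplices of K, each written with vertices in increasing order, are:

  0-simplices (9): a, b, c, d, e, f, g, h, i
  1-simplices (12): ag, ai, bf, bi, ch, ci, de, di, ei, fi, gi, hi

giving chain groups C_0 ≅ Z^9, C_1 ≅ Z^12.

The boundary map ∂_1: C_1 → C_0 sends each edge [p,q] (with p < q) to q − p. For instance
  ∂ei = i − e.
This gives a 9×12 integer matrix of rank 8; reducing to Smith normal form yields diagonal entries (1,1,1,1,1,1,1,1).

Reading off H_k = ker ∂_k / im ∂_{k+1}:

  H_0: rank C_0 − rank ∂_1 = 9 − 8 = 1, and the invariant factors of ∂_1 are all 1, so H_0 = Z.
  H_1: rank ker ∂_1 − rank ∂_2 = (12 − 8) − 0 = 4, and there is no ∂_2, so H_1 = Z^4.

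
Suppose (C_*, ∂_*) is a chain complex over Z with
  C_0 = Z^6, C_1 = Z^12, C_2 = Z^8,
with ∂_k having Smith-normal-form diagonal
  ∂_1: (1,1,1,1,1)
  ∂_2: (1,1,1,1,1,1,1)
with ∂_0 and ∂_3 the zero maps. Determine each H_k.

H_0 ≅ Z,  H_1 = 0,  H_2 ≅ Z.

H_0: b_0 = 6 − 0 − 5 = 1; torsion from ∂_1 factors > 1: none. So H_0 ≅ Z.
H_1: b_1 = 12 − 5 − 7 = 0; torsion from ∂_2 factors > 1: none. So H_1 ≅ 0.
H_2: b_2 = 8 − 7 − 0 = 1; torsion from ∂_3 factors > 1: none. So H_2 ≅ Z.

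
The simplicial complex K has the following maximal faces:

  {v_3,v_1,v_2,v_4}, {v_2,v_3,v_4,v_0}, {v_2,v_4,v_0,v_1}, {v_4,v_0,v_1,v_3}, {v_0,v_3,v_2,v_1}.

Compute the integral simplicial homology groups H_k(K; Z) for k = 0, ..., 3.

H_0 ≅ Z,  H_1 = 0,  H_2 = 0,  H_3 ≅ Z.

Order the vertices as v_0 < v_1 < v_2 < v_3 < v_4. Listing each simplex with vertices in this order, K has dimension 3 with simplices:

  0-simplices (5): [v_0], [v_1], [v_2], [v_3], [v_4]
  1-simplices (10): [v_0,v_1], [v_0,v_2], [v_0,v_3], [v_0,v_4], [v_1,v_2], [v_1,v_3], [v_1,v_4], [v_2,v_3], [v_2,v_4], [v_3,v_4]
  2-simplices (10): [v_0,v_1,v_2], [v_0,v_1,v_3], [v_0,v_1,v_4], [v_0,v_2,v_3], [v_0,v_2,v_4], [v_0,v_3,v_4], [v_1,v_2,v_3], [v_1,v_2,v_4], [v_1,v_3,v_4], [v_2,v_3,v_4]
  3-simplices (5): [v_0,v_1,v_2,v_3], [v_0,v_1,v_2,v_4], [v_0,v_1,v_3,v_4], [v_0,v_2,v_3,v_4], [v_1,v_2,v_3,v_4]

giving chain groups C_0 ≅ Z^5, C_1 ≅ Z^10, C_2 ≅ Z^10, C_3 ≅ Z^5.

∂_1: C_1 → C_0 maps an edge to its endpoints' difference, ∂[p,q] = q − p. For instance
  ∂[v_1,v_2] = [v_2] − [v_1].
This gives a 5×10 integer matrix of rank 4; reducing to Smith normal form yields diagonal entries (1,1,1,1).

The boundary map ∂_2: C_2 → C_1 acts by ∂[p,q,r] = [q,r] − [p,r] + [p,q]. For instance
  ∂[v_1,v_3,v_4] = [v_3,v_4] − [v_1,v_4] + [v_1,v_3],
  ∂[v_1,v_2,v_3] = [v_2,v_3] − [v_1,v_3] + [v_1,v_2].
The resulting 10×10 matrix has rank 6, and its Smith normal form has invariant factors (1,1,1,1,1,1).

∂_3: C_3 → C_2 sends each 3-simplex σ to the alternating sum Σ_i (−1)^i (σ with its i-th vertex removed). For instance
  ∂[v_0,v_1,v_2,v_3] = [v_1,v_2,v_3] − [v_0,v_2,v_3] + [v_0,v_1,v_3] − [v_0,v_1,v_2],
  ∂[v_0,v_2,v_3,v_4] = [v_2,v_3,v_4] − [v_0,v_3,v_4] + [v_0,v_2,v_4] − [v_0,v_2,v_3].
The resulting 10×5 matrix has rank 4, and its Smith normal form has invariant factors (1,1,1,1).

Now H_k = ker ∂_k / im ∂_{k+1}, so:

  H_0: rank C_0 − rank ∂_1 = 5 − 4 = 1, and the invariant factors of ∂_1 are all 1, so H_0 ≅ Z.
  H_1: rank ker ∂_1 − rank ∂_2 = (10 − 4) − 6 = 0, and the invariant factors of ∂_2 are all 1, so H_1 ≅ 0.
  H_2: rank ker ∂_2 − rank ∂_3 = (10 − 6) − 4 = 0, and the invariant factors of ∂_3 are all 1, so H_2 ≅ 0.
  H_3: rank ker ∂_3 − rank ∂_4 = (5 − 4) − 0 = 1, and there is no ∂_4, so H_3 ≅ Z.

As a check, the Euler characteristic is 5 − 10 + 10 − 5 = 0, which agrees with 1 − 0 + 0 − 1 = 0.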